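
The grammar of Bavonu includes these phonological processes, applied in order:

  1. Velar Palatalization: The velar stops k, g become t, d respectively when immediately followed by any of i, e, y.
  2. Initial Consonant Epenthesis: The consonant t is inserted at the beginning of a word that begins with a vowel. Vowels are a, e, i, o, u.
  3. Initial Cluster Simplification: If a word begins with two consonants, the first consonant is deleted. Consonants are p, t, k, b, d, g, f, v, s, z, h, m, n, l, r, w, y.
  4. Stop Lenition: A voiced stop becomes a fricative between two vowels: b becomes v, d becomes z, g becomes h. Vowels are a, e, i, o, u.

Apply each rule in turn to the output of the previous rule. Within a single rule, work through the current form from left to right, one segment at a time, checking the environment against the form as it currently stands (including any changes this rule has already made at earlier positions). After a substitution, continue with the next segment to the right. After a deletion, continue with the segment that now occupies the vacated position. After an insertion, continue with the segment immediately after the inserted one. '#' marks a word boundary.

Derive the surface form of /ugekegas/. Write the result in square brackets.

[tuzetehas]

1 Velar Palatalization: [ugekegas] → [udetegas]
2 Initial Consonant Epenthesis: [udetegas] → [tudetegas]
3 Initial Cluster Simplification: no change — [tudetegas]
4 Stop Lenition: [tudetegas] → [tuzetehas]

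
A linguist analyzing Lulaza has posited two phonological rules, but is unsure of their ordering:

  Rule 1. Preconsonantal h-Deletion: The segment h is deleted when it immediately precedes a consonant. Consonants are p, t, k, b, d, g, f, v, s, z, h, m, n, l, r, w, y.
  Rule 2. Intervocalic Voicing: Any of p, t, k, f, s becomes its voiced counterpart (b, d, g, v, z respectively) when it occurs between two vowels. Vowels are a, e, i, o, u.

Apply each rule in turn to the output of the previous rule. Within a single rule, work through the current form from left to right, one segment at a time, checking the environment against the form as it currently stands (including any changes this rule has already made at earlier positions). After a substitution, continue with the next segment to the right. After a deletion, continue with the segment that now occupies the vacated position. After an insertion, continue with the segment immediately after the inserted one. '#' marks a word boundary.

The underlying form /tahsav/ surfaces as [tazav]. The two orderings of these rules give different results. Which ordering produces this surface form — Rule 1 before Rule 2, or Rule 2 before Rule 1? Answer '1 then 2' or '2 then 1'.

Order 1 then 2:
  1 Preconsonantal h-Deletion: [tahsav] → [tasav]
  2 Intervocalic Voicing: [tasav] → [tazav]
  result: [tazav]
Order 2 then 1:
  2 Intervocalic Voicing: no change — [tahsav]
  1 Preconsonantal h-Deletion: [tahsav] → [tasav]
  result: [tasav]

1 then 2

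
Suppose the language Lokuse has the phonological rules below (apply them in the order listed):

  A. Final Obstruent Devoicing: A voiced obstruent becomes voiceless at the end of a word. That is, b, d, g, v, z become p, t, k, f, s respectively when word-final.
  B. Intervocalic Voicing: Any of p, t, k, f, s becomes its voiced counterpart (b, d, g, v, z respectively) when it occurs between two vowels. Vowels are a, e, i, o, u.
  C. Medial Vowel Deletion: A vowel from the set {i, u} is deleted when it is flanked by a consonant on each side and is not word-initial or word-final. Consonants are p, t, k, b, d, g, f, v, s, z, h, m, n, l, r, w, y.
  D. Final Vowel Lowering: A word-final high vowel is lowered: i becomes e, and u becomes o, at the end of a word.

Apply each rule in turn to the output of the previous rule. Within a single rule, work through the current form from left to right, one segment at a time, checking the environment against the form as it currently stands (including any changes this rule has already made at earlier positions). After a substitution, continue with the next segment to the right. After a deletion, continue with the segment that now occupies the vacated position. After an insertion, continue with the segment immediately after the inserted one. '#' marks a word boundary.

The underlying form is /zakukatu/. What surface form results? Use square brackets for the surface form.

A Final Obstruent Devoicing: no change — [zakukatu]
B Intervocalic Voicing: [zakukatu] → [zagugadu]
C Medial Vowel Deletion: [zagugadu] → [zaggadu]
D Final Vowel Lowering: [zaggadu] → [zaggado]

[zaggado]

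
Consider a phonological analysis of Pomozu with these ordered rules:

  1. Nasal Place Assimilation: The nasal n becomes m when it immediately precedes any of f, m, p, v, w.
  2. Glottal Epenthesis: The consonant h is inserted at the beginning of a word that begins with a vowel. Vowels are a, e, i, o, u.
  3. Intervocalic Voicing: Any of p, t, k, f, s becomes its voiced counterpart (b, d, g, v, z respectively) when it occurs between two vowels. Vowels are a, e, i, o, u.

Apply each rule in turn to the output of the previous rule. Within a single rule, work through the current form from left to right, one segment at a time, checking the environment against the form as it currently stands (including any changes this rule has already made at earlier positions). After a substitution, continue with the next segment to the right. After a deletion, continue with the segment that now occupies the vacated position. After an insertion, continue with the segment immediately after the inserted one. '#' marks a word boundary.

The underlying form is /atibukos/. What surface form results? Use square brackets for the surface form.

[hadibugos]

1 Nasal Place Assimilation: no change — [atibukos]
2 Glottal Epenthesis: [atibukos] → [hatibukos]
3 Intervocalic Voicing: [hatibukos] → [hadibugos]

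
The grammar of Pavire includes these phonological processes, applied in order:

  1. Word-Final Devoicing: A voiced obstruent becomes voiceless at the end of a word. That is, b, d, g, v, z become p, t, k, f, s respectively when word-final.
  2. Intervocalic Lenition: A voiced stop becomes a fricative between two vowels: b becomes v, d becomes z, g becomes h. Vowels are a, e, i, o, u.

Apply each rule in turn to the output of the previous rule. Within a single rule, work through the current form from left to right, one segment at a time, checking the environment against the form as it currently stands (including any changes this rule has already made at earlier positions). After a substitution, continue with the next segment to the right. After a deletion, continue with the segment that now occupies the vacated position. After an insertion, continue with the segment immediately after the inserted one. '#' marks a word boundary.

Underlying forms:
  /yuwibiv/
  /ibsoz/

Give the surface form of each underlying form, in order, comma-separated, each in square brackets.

/yuwibiv/:
  1 Word-Final Devoicing: [yuwibiv] → [yuwibif]
  2 Intervocalic Lenition: [yuwibif] → [yuwivif]
/ibsoz/:
  1 Word-Final Devoicing: [ibsoz] → [ibsos]
  2 Intervocalic Lenition: no change — [ibsos]

[yuwivif], [ibsos]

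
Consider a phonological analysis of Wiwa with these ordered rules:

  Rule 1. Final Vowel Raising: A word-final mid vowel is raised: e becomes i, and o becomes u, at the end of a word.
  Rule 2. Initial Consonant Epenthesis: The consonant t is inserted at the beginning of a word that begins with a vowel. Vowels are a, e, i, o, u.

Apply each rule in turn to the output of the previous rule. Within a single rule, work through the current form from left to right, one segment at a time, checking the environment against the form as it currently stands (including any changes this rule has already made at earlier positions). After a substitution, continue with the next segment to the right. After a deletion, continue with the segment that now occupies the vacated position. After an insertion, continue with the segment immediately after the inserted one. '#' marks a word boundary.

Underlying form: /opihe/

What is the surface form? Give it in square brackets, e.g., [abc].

Rule 1 Final Vowel Raising: [opihe] → [opihi]
Rule 2 Initial Consonant Epenthesis: [opihi] → [topihi]

[topihi]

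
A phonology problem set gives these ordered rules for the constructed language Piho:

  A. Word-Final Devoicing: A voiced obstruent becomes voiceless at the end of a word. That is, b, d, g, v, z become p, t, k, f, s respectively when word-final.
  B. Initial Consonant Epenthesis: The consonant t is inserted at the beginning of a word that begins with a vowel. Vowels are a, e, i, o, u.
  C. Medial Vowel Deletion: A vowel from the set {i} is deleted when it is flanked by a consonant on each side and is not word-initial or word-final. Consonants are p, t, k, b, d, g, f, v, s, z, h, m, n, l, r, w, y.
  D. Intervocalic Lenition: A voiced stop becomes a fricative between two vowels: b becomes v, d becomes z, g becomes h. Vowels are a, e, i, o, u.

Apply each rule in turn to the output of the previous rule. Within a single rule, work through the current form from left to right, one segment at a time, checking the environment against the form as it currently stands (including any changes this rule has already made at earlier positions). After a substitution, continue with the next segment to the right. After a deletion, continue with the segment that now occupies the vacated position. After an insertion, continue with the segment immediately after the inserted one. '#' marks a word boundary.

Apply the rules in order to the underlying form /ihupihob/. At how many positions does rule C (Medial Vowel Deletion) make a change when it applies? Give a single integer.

A Word-Final Devoicing: [ihupihob] → [ihupihop]
B Initial Consonant Epenthesis: [ihupihop] → [tihupihop]
C Medial Vowel Deletion: [tihupihop] → [thuphop]
D Intervocalic Lenition: no change — [thuphop]
Rule C changed 2 position(s).

2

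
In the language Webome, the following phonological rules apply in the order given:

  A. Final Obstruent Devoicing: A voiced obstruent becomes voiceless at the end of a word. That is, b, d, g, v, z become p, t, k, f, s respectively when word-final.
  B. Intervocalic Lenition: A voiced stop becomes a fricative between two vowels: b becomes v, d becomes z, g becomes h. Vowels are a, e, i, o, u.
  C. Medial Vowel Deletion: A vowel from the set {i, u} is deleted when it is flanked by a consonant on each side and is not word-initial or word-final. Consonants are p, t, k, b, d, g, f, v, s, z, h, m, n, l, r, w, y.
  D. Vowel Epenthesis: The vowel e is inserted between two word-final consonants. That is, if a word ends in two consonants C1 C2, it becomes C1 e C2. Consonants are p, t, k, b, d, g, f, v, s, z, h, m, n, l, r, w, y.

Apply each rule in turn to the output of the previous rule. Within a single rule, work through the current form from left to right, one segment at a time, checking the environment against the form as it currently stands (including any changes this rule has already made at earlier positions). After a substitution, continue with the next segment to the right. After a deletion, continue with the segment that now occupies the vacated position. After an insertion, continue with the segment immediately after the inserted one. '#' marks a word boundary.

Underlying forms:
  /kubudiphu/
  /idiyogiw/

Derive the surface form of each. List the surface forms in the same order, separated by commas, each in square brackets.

/kubudiphu/:
  A Final Obstruent Devoicing: no change — [kubudiphu]
  B Intervocalic Lenition: [kubudiphu] → [kuvuziphu]
  C Medial Vowel Deletion: [kuvuziphu] → [kvzphu]
  D Vowel Epenthesis: no change — [kvzphu]
/idiyogiw/:
  A Final Obstruent Devoicing: no change — [idiyogiw]
  B Intervocalic Lenition: [idiyogiw] → [iziyohiw]
  C Medial Vowel Deletion: [iziyohiw] → [izyohw]
  D Vowel Epenthesis: [izyohw] → [izyohew]

[kvzphu], [izyohew]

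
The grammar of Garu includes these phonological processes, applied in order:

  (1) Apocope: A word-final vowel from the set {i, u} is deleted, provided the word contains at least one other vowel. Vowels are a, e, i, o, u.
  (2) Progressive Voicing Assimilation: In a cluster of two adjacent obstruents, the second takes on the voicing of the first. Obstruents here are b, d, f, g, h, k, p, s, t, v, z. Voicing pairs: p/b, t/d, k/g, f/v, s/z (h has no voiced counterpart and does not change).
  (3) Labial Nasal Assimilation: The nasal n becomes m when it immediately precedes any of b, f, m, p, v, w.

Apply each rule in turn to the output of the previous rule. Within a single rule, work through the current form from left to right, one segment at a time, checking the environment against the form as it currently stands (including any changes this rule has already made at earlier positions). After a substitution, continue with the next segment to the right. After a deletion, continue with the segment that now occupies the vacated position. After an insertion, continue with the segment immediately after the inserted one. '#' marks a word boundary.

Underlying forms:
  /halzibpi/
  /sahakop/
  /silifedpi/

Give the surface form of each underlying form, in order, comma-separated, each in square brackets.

/halzibpi/:
  (1) Apocope: [halzibpi] → [halzibp]
  (2) Progressive Voicing Assimilation: [halzibp] → [halzibb]
  (3) Labial Nasal Assimilation: no change — [halzibb]
/sahakop/:
  (1) Apocope: no change — [sahakop]
  (2) Progressive Voicing Assimilation: no change — [sahakop]
  (3) Labial Nasal Assimilation: no change — [sahakop]
/silifedpi/:
  (1) Apocope: [silifedpi] → [silifedp]
  (2) Progressive Voicing Assimilation: [silifedp] → [silifedb]
  (3) Labial Nasal Assimilation: no change — [silifedb]

[halzibb], [sahakop], [silifedb]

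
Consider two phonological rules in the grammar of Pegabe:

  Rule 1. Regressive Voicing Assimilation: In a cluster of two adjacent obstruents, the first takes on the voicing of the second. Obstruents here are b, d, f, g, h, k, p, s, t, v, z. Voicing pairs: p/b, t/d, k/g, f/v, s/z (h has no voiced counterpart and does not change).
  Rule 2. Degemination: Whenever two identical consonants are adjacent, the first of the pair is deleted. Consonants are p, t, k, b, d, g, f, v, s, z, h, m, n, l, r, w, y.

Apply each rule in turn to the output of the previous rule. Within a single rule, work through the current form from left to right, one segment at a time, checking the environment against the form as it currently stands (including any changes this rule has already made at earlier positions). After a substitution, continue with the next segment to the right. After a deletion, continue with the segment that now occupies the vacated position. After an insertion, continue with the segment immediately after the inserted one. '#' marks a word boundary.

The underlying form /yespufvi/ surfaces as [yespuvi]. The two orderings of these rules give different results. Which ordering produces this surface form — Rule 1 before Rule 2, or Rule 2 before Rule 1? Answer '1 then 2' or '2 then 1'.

Order 1 then 2:
  1 Regressive Voicing Assimilation: [yespufvi] → [yespuvvi]
  2 Degemination: [yespuvvi] → [yespuvi]
  result: [yespuvi]
Order 2 then 1:
  2 Degemination: no change — [yespufvi]
  1 Regressive Voicing Assimilation: [yespufvi] → [yespuvvi]
  result: [yespuvvi]

1 then 2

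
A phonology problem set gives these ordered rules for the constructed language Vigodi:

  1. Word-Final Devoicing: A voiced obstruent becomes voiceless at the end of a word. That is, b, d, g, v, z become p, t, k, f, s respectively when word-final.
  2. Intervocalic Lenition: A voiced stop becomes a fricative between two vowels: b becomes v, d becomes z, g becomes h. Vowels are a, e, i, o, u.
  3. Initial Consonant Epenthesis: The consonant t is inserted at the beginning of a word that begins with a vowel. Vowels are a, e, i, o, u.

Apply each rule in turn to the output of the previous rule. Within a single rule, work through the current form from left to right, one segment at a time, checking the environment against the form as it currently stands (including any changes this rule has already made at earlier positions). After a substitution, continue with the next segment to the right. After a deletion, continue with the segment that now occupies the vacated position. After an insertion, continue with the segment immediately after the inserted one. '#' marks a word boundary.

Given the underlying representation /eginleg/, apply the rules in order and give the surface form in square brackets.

[tehinlek]

1 Word-Final Devoicing: [eginleg] → [eginlek]
2 Intervocalic Lenition: [eginlek] → [ehinlek]
3 Initial Consonant Epenthesis: [ehinlek] → [tehinlek]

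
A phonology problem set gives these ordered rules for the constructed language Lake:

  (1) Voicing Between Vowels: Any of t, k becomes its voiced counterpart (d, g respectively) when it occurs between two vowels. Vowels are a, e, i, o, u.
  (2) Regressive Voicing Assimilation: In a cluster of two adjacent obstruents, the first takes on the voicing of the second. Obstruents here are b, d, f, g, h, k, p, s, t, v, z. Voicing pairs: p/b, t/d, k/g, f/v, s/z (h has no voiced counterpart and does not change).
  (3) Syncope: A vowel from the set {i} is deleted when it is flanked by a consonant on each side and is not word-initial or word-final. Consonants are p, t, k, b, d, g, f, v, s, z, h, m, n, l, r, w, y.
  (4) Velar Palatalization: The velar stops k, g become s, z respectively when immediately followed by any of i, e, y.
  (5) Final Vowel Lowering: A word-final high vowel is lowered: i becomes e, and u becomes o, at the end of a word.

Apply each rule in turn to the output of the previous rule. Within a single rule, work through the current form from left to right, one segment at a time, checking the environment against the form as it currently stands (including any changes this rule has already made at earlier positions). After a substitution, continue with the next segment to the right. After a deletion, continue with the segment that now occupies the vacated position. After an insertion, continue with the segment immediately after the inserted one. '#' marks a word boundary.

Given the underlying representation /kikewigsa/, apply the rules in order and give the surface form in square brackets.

(1) Voicing Between Vowels: [kikewigsa] → [kigewigsa]
(2) Regressive Voicing Assimilation: [kigewigsa] → [kigewiksa]
(3) Syncope: [kigewiksa] → [kgewksa]
(4) Velar Palatalization: [kgewksa] → [kzewksa]
(5) Final Vowel Lowering: no change — [kzewksa]

[kzewksa]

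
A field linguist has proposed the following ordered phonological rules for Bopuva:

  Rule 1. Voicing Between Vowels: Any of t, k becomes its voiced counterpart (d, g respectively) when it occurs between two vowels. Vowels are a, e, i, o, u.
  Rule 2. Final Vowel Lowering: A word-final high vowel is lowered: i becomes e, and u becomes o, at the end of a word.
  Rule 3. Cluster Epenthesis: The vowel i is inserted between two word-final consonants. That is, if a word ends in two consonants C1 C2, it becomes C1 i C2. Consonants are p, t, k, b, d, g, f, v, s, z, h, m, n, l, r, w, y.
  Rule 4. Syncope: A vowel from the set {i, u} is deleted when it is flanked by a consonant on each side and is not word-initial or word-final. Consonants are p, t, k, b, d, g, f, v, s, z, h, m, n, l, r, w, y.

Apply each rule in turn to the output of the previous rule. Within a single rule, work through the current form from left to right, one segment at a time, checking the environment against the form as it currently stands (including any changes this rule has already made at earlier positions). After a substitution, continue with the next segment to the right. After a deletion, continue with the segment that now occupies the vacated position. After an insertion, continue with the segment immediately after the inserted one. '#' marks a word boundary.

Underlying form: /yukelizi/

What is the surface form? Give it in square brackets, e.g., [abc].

Rule 1 Voicing Between Vowels: [yukelizi] → [yugelizi]
Rule 2 Final Vowel Lowering: [yugelizi] → [yugelize]
Rule 3 Cluster Epenthesis: no change — [yugelize]
Rule 4 Syncope: [yugelize] → [ygelze]

[ygelze]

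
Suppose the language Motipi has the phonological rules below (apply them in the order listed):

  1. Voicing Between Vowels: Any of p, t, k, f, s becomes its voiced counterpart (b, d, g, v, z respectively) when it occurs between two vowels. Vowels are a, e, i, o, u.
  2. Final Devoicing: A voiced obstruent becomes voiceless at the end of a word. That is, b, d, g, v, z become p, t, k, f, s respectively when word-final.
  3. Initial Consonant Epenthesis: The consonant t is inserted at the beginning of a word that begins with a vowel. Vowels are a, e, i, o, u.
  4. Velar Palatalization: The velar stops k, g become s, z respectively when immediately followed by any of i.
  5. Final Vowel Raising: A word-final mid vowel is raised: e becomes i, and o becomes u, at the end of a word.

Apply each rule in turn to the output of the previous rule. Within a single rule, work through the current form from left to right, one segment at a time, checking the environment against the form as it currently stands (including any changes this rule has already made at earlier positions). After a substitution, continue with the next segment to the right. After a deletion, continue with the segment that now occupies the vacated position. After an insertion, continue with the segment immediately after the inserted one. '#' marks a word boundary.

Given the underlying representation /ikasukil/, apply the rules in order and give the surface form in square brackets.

1 Voicing Between Vowels: [ikasukil] → [igazugil]
2 Final Devoicing: no change — [igazugil]
3 Initial Consonant Epenthesis: [igazugil] → [tigazugil]
4 Velar Palatalization: [tigazugil] → [tigazuzil]
5 Final Vowel Raising: no change — [tigazuzil]

[tigazuzil]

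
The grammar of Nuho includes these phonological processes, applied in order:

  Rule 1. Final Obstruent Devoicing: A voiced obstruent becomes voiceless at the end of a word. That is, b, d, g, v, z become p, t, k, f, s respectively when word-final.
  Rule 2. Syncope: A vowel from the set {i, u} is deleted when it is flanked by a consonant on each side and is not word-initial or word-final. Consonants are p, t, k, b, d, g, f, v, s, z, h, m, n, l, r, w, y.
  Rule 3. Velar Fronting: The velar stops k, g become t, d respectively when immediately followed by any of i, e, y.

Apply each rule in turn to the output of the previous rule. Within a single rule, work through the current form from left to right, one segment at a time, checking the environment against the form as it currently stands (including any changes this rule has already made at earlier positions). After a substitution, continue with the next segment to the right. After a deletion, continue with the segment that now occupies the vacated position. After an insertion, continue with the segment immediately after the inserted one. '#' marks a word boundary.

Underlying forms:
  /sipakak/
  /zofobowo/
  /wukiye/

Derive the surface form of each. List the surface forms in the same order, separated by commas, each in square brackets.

/sipakak/:
  Rule 1 Final Obstruent Devoicing: no change — [sipakak]
  Rule 2 Syncope: [sipakak] → [spakak]
  Rule 3 Velar Fronting: no change — [spakak]
/zofobowo/:
  Rule 1 Final Obstruent Devoicing: no change — [zofobowo]
  Rule 2 Syncope: no change — [zofobowo]
  Rule 3 Velar Fronting: no change — [zofobowo]
/wukiye/:
  Rule 1 Final Obstruent Devoicing: no change — [wukiye]
  Rule 2 Syncope: [wukiye] → [wkye]
  Rule 3 Velar Fronting: [wkye] → [wtye]

[spakak], [zofobowo], [wtye]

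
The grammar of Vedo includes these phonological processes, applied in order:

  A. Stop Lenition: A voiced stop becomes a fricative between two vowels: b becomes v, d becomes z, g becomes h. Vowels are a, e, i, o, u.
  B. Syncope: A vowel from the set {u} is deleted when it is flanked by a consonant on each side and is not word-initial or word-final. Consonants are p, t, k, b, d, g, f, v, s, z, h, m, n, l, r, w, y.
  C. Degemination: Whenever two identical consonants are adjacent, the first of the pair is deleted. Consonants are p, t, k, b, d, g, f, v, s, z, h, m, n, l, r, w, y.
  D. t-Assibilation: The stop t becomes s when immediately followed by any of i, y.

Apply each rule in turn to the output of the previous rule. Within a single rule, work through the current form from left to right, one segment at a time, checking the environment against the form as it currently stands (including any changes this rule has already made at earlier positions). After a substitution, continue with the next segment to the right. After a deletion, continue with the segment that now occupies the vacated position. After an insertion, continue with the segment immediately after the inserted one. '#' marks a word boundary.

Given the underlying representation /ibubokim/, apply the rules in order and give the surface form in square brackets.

A Stop Lenition: [ibubokim] → [ivuvokim]
B Syncope: [ivuvokim] → [ivvokim]
C Degemination: [ivvokim] → [ivokim]
D t-Assibilation: no change — [ivokim]

[ivokim]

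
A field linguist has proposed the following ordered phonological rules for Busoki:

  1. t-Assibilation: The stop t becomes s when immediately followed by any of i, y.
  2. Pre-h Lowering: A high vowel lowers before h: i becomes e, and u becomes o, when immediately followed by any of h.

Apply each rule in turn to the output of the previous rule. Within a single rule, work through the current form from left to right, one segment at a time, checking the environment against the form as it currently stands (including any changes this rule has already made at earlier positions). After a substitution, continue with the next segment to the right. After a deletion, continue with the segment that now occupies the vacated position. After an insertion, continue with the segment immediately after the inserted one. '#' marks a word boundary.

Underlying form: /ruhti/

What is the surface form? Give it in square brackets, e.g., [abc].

[rohsi]

1 t-Assibilation: [ruhti] → [ruhsi]
2 Pre-h Lowering: [ruhsi] → [rohsi]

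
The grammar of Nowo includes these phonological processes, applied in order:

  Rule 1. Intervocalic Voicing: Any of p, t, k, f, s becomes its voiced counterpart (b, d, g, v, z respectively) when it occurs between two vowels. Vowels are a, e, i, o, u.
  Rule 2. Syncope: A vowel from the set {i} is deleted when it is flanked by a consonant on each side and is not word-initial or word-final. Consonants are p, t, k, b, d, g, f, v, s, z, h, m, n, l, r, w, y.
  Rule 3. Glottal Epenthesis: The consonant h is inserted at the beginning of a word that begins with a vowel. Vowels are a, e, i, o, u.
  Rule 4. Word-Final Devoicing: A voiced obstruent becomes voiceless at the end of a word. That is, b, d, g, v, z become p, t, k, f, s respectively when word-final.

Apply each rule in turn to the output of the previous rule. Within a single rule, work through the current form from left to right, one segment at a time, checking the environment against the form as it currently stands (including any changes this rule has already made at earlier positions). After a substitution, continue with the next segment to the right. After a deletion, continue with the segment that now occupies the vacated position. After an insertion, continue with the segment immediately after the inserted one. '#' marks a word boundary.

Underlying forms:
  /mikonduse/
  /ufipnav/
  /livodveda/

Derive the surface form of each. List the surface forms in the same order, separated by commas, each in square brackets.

[mgonduze], [huvpnaf], [lvodveda]

/mikonduse/:
  Rule 1 Intervocalic Voicing: [mikonduse] → [migonduze]
  Rule 2 Syncope: [migonduze] → [mgonduze]
  Rule 3 Glottal Epenthesis: no change — [mgonduze]
  Rule 4 Word-Final Devoicing: no change — [mgonduze]
/ufipnav/:
  Rule 1 Intervocalic Voicing: [ufipnav] → [uvipnav]
  Rule 2 Syncope: [uvipnav] → [uvpnav]
  Rule 3 Glottal Epenthesis: [uvpnav] → [huvpnav]
  Rule 4 Word-Final Devoicing: [huvpnav] → [huvpnaf]
/livodveda/:
  Rule 1 Intervocalic Voicing: no change — [livodveda]
  Rule 2 Syncope: [livodveda] → [lvodveda]
  Rule 3 Glottal Epenthesis: no change — [lvodveda]
  Rule 4 Word-Final Devoicing: no change — [lvodveda]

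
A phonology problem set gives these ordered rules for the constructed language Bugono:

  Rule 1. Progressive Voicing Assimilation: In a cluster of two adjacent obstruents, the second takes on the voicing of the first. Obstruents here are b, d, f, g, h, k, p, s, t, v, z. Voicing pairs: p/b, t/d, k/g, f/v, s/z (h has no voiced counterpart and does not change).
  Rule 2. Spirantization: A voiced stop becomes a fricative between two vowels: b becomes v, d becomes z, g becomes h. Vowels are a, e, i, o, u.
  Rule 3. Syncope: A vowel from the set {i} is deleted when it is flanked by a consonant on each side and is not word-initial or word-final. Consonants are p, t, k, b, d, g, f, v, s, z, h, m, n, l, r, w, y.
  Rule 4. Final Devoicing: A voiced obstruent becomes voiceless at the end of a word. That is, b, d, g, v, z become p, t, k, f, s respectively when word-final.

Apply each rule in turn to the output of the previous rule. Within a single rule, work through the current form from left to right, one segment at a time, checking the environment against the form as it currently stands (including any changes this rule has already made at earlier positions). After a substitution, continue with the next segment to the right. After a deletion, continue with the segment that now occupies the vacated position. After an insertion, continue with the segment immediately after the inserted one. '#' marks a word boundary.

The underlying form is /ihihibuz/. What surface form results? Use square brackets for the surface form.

[ihhvus]

Rule 1 Progressive Voicing Assimilation: no change — [ihihibuz]
Rule 2 Spirantization: [ihihibuz] → [ihihivuz]
Rule 3 Syncope: [ihihivuz] → [ihhvuz]
Rule 4 Final Devoicing: [ihhvuz] → [ihhvus]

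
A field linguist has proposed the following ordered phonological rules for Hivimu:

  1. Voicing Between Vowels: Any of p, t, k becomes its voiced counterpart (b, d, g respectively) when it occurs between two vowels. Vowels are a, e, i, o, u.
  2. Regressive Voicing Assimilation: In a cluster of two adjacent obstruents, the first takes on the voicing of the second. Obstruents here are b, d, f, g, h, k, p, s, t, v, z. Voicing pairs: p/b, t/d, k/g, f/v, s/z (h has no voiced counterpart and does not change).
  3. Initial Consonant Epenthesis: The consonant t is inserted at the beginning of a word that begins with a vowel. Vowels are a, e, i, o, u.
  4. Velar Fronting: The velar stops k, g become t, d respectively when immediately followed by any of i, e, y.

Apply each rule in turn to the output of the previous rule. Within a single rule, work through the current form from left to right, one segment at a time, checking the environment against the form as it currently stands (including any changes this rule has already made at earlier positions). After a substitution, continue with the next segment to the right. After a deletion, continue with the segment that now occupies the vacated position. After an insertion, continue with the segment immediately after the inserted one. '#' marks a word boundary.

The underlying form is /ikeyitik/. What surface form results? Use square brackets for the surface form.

1 Voicing Between Vowels: [ikeyitik] → [igeyidik]
2 Regressive Voicing Assimilation: no change — [igeyidik]
3 Initial Consonant Epenthesis: [igeyidik] → [tigeyidik]
4 Velar Fronting: [tigeyidik] → [tideyidik]

[tideyidik]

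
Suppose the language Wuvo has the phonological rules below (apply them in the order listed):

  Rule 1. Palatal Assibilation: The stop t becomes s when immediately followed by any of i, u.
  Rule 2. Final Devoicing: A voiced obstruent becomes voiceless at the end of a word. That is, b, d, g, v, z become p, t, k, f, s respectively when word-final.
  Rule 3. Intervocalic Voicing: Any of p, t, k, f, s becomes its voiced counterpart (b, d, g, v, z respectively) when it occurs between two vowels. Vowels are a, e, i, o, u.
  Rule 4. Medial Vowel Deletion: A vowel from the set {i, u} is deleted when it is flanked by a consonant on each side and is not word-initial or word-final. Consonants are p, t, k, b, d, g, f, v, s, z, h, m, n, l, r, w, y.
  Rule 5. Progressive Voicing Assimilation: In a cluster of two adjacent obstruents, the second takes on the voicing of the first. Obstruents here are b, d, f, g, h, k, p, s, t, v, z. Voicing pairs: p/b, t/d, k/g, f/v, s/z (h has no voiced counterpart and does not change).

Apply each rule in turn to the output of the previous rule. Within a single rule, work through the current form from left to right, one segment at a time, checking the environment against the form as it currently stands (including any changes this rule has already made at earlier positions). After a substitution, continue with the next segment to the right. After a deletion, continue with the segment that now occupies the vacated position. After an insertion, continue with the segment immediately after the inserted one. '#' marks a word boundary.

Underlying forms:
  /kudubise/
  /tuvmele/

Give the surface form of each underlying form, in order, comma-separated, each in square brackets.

/kudubise/:
  Rule 1 Palatal Assibilation: no change — [kudubise]
  Rule 2 Final Devoicing: no change — [kudubise]
  Rule 3 Intervocalic Voicing: [kudubise] → [kudubize]
  Rule 4 Medial Vowel Deletion: [kudubize] → [kdbze]
  Rule 5 Progressive Voicing Assimilation: [kdbze] → [ktpse]
/tuvmele/:
  Rule 1 Palatal Assibilation: [tuvmele] → [suvmele]
  Rule 2 Final Devoicing: no change — [suvmele]
  Rule 3 Intervocalic Voicing: no change — [suvmele]
  Rule 4 Medial Vowel Deletion: [suvmele] → [svmele]
  Rule 5 Progressive Voicing Assimilation: [svmele] → [sfmele]

[ktpse], [sfmele]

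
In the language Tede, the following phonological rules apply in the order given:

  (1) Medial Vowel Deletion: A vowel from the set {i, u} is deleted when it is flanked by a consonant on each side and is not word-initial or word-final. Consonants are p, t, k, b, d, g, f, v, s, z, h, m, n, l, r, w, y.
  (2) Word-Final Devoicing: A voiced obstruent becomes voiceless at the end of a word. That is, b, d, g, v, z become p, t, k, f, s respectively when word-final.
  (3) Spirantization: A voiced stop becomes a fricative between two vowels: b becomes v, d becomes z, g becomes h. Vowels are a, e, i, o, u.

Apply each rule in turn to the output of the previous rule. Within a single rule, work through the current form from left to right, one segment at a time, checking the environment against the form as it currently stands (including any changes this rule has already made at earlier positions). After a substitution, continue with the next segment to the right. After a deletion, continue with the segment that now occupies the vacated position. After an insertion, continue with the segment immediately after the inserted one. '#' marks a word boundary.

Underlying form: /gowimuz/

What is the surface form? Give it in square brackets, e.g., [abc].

(1) Medial Vowel Deletion: [gowimuz] → [gowmz]
(2) Word-Final Devoicing: [gowmz] → [gowms]
(3) Spirantization: no change — [gowms]

[gowms]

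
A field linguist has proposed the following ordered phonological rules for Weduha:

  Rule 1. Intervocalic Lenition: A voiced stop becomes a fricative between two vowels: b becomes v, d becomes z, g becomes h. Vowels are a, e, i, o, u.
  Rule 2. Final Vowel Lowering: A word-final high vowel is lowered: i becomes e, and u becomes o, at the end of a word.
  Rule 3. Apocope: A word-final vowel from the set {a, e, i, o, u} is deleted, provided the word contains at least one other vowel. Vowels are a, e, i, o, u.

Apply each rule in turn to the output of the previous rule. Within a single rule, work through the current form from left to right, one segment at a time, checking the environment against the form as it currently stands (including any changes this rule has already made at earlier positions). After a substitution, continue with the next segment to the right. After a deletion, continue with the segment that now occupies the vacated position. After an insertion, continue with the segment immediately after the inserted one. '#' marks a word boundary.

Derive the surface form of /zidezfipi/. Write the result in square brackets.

Rule 1 Intervocalic Lenition: [zidezfipi] → [zizezfipi]
Rule 2 Final Vowel Lowering: [zizezfipi] → [zizezfipe]
Rule 3 Apocope: [zizezfipe] → [zizezfip]

[zizezfip]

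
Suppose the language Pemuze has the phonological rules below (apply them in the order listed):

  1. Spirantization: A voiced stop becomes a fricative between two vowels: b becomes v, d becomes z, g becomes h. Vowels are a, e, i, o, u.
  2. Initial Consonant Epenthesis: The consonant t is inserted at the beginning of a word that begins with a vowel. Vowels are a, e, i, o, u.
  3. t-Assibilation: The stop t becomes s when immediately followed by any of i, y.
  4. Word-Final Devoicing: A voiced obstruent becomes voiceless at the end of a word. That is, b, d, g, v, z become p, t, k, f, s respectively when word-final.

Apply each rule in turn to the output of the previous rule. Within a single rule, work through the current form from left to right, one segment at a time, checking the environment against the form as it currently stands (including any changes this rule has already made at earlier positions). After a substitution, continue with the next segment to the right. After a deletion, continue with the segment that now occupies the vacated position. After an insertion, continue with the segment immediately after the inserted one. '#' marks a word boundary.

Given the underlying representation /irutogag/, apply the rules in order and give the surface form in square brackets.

[sirutohak]

1 Spirantization: [irutogag] → [irutohag]
2 Initial Consonant Epenthesis: [irutohag] → [tirutohag]
3 t-Assibilation: [tirutohag] → [sirutohag]
4 Word-Final Devoicing: [sirutohag] → [sirutohak]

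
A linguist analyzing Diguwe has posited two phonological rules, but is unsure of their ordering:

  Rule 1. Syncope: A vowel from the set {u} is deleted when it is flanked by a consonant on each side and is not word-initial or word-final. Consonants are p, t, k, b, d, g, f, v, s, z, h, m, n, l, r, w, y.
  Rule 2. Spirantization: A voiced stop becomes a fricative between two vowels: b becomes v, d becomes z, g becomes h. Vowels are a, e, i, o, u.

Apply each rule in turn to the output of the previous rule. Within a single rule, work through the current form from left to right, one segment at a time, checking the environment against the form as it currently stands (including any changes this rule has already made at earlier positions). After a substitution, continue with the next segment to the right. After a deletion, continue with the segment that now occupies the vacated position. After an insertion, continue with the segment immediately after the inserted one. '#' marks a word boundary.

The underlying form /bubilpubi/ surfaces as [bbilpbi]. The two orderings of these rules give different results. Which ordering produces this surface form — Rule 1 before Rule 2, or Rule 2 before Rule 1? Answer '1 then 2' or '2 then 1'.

Order 1 then 2:
  1 Syncope: [bubilpubi] → [bbilpbi]
  2 Spirantization: no change — [bbilpbi]
  result: [bbilpbi]
Order 2 then 1:
  2 Spirantization: [bubilpubi] → [buvilpuvi]
  1 Syncope: [buvilpuvi] → [bvilpvi]
  result: [bvilpvi]

1 then 2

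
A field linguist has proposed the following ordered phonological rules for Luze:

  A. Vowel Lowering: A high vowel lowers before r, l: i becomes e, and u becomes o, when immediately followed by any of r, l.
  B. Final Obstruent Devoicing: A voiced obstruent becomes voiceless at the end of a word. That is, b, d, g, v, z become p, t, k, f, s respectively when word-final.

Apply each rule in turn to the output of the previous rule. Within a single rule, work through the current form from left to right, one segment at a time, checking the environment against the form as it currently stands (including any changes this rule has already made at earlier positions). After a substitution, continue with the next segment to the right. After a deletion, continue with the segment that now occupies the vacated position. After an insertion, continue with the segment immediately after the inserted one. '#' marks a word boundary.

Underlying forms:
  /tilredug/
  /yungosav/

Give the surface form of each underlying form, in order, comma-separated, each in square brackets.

/tilredug/:
  A Vowel Lowering: [tilredug] → [telredug]
  B Final Obstruent Devoicing: [telredug] → [telreduk]
/yungosav/:
  A Vowel Lowering: no change — [yungosav]
  B Final Obstruent Devoicing: [yungosav] → [yungosaf]

[telreduk], [yungosaf]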